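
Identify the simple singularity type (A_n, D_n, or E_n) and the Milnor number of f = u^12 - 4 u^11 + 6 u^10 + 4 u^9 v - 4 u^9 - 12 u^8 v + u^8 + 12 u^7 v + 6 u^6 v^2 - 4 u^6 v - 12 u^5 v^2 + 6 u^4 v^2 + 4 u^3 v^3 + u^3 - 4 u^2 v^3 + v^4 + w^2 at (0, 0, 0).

The Hessian of f at 0 is [[0, 0, 0], [0, 0, 0], [0, 0, 2]] with rank 1, so corank 2. A Groebner basis of the Jacobian ideal J(f) in C{u,v,w} is {v^3, u^2, w}; counting standard monomials gives mu = 6. Corank 2; j^3 = u^3 is a perfect cube, so E-series; the 4-jet and mu = 6 give E_6.

Type E_{6}, Milnor number mu = 6.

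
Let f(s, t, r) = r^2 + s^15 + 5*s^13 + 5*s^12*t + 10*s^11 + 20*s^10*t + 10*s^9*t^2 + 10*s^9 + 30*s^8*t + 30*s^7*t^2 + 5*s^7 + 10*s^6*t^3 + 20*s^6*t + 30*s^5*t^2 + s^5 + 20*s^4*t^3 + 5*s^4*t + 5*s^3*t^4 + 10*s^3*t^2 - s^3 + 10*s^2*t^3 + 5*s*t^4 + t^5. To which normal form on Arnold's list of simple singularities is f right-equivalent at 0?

The Hessian of f at 0 has rank 1. Corank 2; j^3 = -s^3 is a perfect cube, so E-series; the 5-jet and mu = 8 give E_8.

E_{8}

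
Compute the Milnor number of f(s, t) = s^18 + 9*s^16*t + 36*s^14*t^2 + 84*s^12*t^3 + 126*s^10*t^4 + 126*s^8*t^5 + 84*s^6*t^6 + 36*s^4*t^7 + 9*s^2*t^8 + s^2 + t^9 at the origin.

The Hessian of f at 0 is [[2, 0], [0, 0]] with rank 1, so corank 1. A Groebner basis of the Jacobian ideal J(f) in C{s,t} is {t^8, s}; counting standard monomials gives mu = 8. Corank 1: A-series; mu = 8 gives A_8.

8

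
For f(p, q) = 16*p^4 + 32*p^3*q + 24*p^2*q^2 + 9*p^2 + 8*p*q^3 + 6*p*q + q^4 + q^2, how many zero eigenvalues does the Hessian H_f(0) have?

Hessian at 0 has rank 1.

1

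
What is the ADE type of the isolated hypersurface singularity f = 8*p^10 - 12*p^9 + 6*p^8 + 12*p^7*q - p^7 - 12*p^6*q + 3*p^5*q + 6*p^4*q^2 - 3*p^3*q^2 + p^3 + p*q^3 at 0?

E_{7}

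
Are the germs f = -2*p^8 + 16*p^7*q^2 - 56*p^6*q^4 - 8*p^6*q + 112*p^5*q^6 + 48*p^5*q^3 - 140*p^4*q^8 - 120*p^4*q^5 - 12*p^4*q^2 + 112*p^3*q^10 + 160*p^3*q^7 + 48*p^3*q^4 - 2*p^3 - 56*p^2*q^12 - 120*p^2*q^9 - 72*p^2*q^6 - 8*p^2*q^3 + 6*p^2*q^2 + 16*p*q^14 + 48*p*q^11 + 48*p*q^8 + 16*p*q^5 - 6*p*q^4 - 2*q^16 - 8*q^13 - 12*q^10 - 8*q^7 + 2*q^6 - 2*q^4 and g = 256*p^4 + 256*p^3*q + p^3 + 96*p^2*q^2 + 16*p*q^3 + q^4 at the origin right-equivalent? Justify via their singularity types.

Yes.

The Hessian of f at 0 has rank 0. Corank 2; j^3 = -2*p^3 is a perfect cube, so E-series; the 4-jet and mu = 6 give E_6. The Hessian of g at 0 has rank 0. Corank 2; j^3 = p^3 is a perfect cube, so E-series; the 4-jet and mu = 6 give E_6. Both have type E_6, hence right-equivalent.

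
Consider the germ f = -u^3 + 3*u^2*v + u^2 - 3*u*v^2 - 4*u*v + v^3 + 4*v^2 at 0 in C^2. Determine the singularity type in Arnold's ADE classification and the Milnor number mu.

The Hessian of f at 0 has rank 1. Corank 1: A-series; mu = 2 gives A_2.

Type A_2, Milnor number mu = 2.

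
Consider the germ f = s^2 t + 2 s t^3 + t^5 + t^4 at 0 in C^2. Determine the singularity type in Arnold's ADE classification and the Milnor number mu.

The Hessian of f at 0 is [[0, 0], [0, 0]] with rank 0, so corank 2. A Groebner basis of the Jacobian ideal J(f) in C{s,t} is {s*t^2, s*t + t^3, s^2 - 4*s*t}; counting standard monomials gives mu = 5. Corank 2; j^3 = s^2*t has shape L^2 M (L != M), so D-series; mu = 5 gives D_5.

Type D_5, Milnor number mu = 5.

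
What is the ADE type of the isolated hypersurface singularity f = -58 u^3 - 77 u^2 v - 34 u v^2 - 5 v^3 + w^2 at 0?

The Hessian of f at 0 has rank 1. Corank 2; j^3 = -(2*u + v)*(29*u^2 + 24*u*v + 5*v^2) splits into three distinct lines over C (the quadratic factor has nonzero discriminant), so D_4.

D4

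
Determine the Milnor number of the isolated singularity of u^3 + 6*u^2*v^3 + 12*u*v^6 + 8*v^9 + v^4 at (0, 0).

6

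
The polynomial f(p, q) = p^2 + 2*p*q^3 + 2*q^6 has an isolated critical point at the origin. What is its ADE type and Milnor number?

Type A_{5}, Milnor number mu = 5.

The Hessian of f at 0 is [[2, 0], [0, 0]] with rank 1, so corank 1. A Groebner basis of the Jacobian ideal J(f) in C{p,q} is {p*q^2, p + q^3, p^2}; counting standard monomials gives mu = 5. Corank 1: A-series; mu = 5 gives A_5.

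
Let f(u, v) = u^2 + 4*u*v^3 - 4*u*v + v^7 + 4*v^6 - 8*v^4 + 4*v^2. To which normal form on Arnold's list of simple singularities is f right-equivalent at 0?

The Hessian of f at 0 is [[2, -4], [-4, 8]] with rank 1, so corank 1. A Groebner basis of the Jacobian ideal J(f) in C{u,v} is {u/2 + v^3 - v, u^2 - 4*u*v + 4*v^2}; counting standard monomials gives mu = 6. Corank 1: A-series; mu = 6 gives A_6.

A6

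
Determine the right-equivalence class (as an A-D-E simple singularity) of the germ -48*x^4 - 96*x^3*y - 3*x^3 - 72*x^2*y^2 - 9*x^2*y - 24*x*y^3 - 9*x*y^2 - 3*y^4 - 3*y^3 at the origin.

E_{6}

The Hessian of f at 0 has rank 0. Corank 2; j^3 = -3*(x + y)^3 is a perfect cube, so E-series; the 4-jet and mu = 6 give E_6.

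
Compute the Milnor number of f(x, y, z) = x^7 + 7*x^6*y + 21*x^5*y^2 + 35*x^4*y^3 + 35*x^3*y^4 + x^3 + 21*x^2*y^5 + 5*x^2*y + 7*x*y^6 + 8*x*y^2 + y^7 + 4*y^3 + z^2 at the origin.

8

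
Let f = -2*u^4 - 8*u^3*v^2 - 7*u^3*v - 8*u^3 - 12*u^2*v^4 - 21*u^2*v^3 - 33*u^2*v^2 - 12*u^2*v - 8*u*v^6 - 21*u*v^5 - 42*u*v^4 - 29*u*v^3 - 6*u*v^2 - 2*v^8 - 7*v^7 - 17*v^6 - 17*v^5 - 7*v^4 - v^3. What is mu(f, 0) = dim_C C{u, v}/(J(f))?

7

The Hessian of f at 0 is [[0, 0], [0, 0]] with rank 0, so corank 2. A Groebner basis of the Jacobian ideal J(f) in C{u,v} is {-768*u^2/703 - 768*u*v/703 + v^4 - 8*v^3/703 - 192*v^2/703, u^3 + 540*u^2/703 + 540*u*v/703 + 187*v^3/1406 + 135*v^2/703, u^2*v - 728*u^2/703 - 728*u*v/703 - 550*v^3/2109 - 182*v^2/703, 736*u^2/703 + u*v^2 + 736*u*v/703 + 2155*v^3/4218 + 184*v^2/703}; counting standard monomials gives mu = 7. Corank 2; j^3 = -(2*u + v)^3 is a perfect cube, so E-series; the 4-jet and mu = 7 give E_7.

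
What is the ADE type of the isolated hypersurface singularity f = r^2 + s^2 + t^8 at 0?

The Hessian of f at 0 has rank 2. Corank 1: A-series; mu = 7 gives A_7.

A7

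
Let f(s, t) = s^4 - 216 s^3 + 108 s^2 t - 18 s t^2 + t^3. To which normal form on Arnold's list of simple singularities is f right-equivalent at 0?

E6

The Hessian of f at 0 is [[0, 0], [0, 0]] with rank 0, so corank 2. A Groebner basis of the Jacobian ideal J(f) in C{s,t} is {t^4, s*t^2 - t^3/9, s^2 - s*t/3 + t^2/36}; counting standard monomials gives mu = 6. Corank 2; j^3 = -(6*s - t)^3 is a perfect cube, so E-series; the 4-jet and mu = 6 give E_6.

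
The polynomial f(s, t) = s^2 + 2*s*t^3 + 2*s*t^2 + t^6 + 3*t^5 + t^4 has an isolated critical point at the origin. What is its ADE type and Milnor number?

Type A4, Milnor number mu = 4.

The Hessian of f at 0 is [[2, 0], [0, 0]] with rank 1, so corank 1. A Groebner basis of the Jacobian ideal J(f) in C{s,t} is {s + t^3 + t^2, s^2, s*t - s - t^2}; counting standard monomials gives mu = 4. Corank 1: A-series; mu = 4 gives A_4.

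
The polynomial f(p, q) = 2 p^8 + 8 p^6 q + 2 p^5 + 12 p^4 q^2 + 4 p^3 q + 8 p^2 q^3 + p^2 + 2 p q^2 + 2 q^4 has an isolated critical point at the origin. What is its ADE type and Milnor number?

The Hessian of f at 0 has rank 1. Corank 1: A-series; mu = 3 gives A_3.

Type A_{3}, Milnor number mu = 3.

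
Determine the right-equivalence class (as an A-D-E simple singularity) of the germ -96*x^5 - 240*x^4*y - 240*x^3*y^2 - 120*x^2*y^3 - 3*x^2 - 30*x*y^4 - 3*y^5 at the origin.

A4

The Hessian of f at 0 has rank 1. Corank 1: A-series; mu = 4 gives A_4.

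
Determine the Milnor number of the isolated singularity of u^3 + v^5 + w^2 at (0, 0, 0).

The Hessian of f at 0 is [[0, 0, 0], [0, 0, 0], [0, 0, 2]] with rank 1, so corank 2. A Groebner basis of the Jacobian ideal J(f) in C{u,v,w} is {v^4, u^2, w}; counting standard monomials gives mu = 8. Corank 2; j^3 = u^3 is a perfect cube, so E-series; the 5-jet and mu = 8 give E_8.

8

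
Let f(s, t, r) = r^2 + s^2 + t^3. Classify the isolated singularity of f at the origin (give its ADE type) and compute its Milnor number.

Type A2, Milnor number mu = 2.

The Hessian of f at 0 has rank 2. Corank 1: A-series; mu = 2 gives A_2.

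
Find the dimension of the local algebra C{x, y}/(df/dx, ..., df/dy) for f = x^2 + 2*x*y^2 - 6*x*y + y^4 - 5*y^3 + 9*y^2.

The Hessian of f at 0 is [[2, -6], [-6, 18]] with rank 1, so corank 1. A Groebner basis of the Jacobian ideal J(f) in C{x,y} is {y^2, x - 3*y}; counting standard monomials gives mu = 2. Corank 1: A-series; mu = 2 gives A_2.

2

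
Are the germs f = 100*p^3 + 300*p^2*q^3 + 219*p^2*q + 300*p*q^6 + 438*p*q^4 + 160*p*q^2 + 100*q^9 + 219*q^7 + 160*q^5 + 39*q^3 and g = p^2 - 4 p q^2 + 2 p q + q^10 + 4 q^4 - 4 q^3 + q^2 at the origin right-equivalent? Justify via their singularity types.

No.

The Hessian of f at 0 is [[0, 0], [0, 0]] with rank 0, so corank 2. A Groebner basis of the Jacobian ideal J(f) in C{p,q} is {q^3, p^2 - 23*q^2/39, p*q + 10*q^2/13}; counting standard monomials gives mu = 4. Corank 2; j^3 = (4*p + 3*q)*(25*p^2 + 36*p*q + 13*q^2) splits into three distinct lines over C (the quadratic factor has nonzero discriminant), so D_4. The Hessian of g at 0 is [[2, 2], [2, 2]] with rank 1, so corank 1. A Groebner basis of the Jacobian ideal J(g) in C{p,q} is {p^5 - 5*p^4 - 15*p^3*q - 35*p^3/4 - 27*p^2*q/2 - 23*p^2/8 - 27*p*q/8 - p/4 - q/4, p^4*q + 2*p^4 + 5*p^3*q + 5*p^3/2 + 15*p^2*q/4 + 3*p^2/4 + 7*p*q/8 + p/16 + q/16, -p/2 + q^2 - q/2}; counting standard monomials gives mu = 9. Corank 1: A-series; mu = 9 gives A_9. f is D_4 but g is A_9, hence not right-equivalent.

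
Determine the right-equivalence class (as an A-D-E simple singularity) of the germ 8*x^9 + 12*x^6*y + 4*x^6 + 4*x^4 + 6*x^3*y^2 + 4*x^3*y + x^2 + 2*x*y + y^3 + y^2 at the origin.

A_2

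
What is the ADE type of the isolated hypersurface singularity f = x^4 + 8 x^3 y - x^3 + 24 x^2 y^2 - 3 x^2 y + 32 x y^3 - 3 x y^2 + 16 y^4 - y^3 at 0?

E_6

The Hessian of f at 0 is [[0, 0], [0, 0]] with rank 0, so corank 2. A Groebner basis of the Jacobian ideal J(f) in C{x,y} is {y^4, x*y^2 + 4*y^3/3, x^2 + 2*x*y + y^2}; counting standard monomials gives mu = 6. Corank 2; j^3 = -(x + y)^3 is a perfect cube, so E-series; the 4-jet and mu = 6 give E_6.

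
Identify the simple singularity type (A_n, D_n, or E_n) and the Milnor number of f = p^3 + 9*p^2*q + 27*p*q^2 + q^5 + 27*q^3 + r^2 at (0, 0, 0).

Type E_8, Milnor number mu = 8.

The Hessian of f at 0 has rank 1. Corank 2; j^3 = (p + 3*q)^3 is a perfect cube, so E-series; the 5-jet and mu = 8 give E_8.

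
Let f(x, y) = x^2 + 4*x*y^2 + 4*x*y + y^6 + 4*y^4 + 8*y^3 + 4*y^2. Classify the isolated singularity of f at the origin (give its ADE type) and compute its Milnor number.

Type A_{5}, Milnor number mu = 5.

The Hessian of f at 0 has rank 1. Corank 1: A-series; mu = 5 gives A_5.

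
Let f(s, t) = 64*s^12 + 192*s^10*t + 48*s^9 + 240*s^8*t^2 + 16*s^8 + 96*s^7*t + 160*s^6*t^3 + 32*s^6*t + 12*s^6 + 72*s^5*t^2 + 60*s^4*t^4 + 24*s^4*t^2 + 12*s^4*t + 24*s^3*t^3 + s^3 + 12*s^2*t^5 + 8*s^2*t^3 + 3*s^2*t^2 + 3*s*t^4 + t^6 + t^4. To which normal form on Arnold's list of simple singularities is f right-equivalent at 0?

E_6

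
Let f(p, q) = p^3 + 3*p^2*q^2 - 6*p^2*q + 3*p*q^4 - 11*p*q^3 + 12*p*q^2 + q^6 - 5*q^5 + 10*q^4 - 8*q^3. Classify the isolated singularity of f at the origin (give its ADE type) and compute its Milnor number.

The Hessian of f at 0 has rank 0. Corank 2; j^3 = (p - 2*q)^3 is a perfect cube, so E-series; the 4-jet and mu = 7 give E_7.

Type E_7, Milnor number mu = 7.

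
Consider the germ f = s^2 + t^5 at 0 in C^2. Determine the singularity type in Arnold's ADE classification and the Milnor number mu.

Type A_4, Milnor number mu = 4.

The Hessian of f at 0 has rank 1. Corank 1: A-series; mu = 4 gives A_4.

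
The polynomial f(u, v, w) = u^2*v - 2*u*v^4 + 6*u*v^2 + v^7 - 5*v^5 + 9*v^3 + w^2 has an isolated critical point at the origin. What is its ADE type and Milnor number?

Type D_{6}, Milnor number mu = 6.

The Hessian of f at 0 is [[0, 0, 0], [0, 0, 0], [0, 0, 2]] with rank 1, so corank 2. A Groebner basis of the Jacobian ideal J(f) in C{u,v,w} is {-u*v + v^4 - 3*v^2, u*v^2 + 3*v^3, u^2 + 11*u*v + 24*v^2, w}; counting standard monomials gives mu = 6. Corank 2; j^3 = v*(u + 3*v)^2 has shape L^2 M (L != M), so D-series; mu = 6 gives D_6.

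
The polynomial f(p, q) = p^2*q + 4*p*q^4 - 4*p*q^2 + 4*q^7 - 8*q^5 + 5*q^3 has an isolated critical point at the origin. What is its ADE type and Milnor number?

Type D_4, Milnor number mu = 4.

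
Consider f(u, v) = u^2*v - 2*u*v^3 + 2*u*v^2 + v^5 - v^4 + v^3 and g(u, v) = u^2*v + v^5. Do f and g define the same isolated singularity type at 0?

The Hessian of f at 0 has rank 0. Corank 2; j^3 = v*(u + v)^2 has shape L^2 M (L != M), so D-series; mu = 5 gives D_5. The Hessian of g at 0 has rank 0. Corank 2; j^3 = u^2*v has shape L^2 M (L != M), so D-series; mu = 6 gives D_6. f is D_5 but g is D_6, hence not right-equivalent.

No.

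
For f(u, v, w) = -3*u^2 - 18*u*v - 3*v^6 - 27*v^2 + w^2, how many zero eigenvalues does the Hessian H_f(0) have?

1

The Hessian at 0 is [[-6, -18, 0], [-18, -54, 0], [0, 0, 2]] of rank 2; hence corank 1.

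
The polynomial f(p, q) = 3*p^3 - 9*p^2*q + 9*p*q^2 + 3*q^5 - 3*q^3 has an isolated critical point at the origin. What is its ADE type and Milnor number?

Type E8, Milnor number mu = 8.

The Hessian of f at 0 is [[0, 0], [0, 0]] with rank 0, so corank 2. A Groebner basis of the Jacobian ideal J(f) in C{p,q} is {q^4, p^2 - 2*p*q + q^2}; counting standard monomials gives mu = 8. Corank 2; j^3 = 3*(p - q)^3 is a perfect cube, so E-series; the 5-jet and mu = 8 give E_8.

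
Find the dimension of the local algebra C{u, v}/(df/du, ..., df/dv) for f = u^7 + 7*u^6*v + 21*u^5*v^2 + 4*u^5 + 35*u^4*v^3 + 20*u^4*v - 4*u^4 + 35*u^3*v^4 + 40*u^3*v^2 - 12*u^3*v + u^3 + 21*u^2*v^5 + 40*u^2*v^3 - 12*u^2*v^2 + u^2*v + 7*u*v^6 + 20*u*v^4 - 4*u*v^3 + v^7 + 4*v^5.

The Hessian of f at 0 is [[0, 0], [0, 0]] with rank 0, so corank 2. A Groebner basis of the Jacobian ideal J(f) in C{u,v} is {-39*u^2/20 + u*v^3 - 107*u*v^2/10 + 73*u*v/20 - 73*v^3/10, 31*u^2/10 + 161*u*v^2/10 - 57*u*v/10 + v^4 + 57*v^3/5, u^3 + 8*u^2/5 + 48*u*v^2/5 - 16*u*v/5 + 32*v^3/5, u^2*v - 7*u^2/10 - 11*u*v^2/5 + 9*u*v/10 - 9*v^3/5}; counting standard monomials gives mu = 8. Corank 2; j^3 = u^2*(u + v) has shape L^2 M (L != M), so D-series; mu = 8 gives D_8.

8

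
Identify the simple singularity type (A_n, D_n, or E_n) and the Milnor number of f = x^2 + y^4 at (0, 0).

The Hessian of f at 0 is [[2, 0], [0, 0]] with rank 1, so corank 1. A Groebner basis of the Jacobian ideal J(f) in C{x,y} is {y^3, x}; counting standard monomials gives mu = 3. Corank 1: A-series; mu = 3 gives A_3.

Type A_{3}, Milnor number mu = 3.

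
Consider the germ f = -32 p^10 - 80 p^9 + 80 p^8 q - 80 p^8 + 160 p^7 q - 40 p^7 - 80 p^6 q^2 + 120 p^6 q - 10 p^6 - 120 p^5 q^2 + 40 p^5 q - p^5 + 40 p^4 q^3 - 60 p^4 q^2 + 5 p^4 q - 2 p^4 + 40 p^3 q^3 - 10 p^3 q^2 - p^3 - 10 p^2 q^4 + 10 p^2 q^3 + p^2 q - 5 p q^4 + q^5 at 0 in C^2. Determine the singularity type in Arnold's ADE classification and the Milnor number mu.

The Hessian of f at 0 has rank 0. Corank 2; j^3 = -p^2*(p - q) has shape L^2 M (L != M), so D-series; mu = 6 gives D_6.

Type D6, Milnor number mu = 6.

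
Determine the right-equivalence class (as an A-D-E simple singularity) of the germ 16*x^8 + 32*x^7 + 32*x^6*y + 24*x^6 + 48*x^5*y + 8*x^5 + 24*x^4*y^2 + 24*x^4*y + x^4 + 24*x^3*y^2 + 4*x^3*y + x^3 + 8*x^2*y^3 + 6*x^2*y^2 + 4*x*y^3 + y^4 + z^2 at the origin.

E_6

The Hessian of f at 0 has rank 1. Corank 2; j^3 = x^3 is a perfect cube, so E-series; the 4-jet and mu = 6 give E_6.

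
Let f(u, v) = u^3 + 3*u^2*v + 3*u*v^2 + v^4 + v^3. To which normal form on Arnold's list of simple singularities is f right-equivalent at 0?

The Hessian of f at 0 is [[0, 0], [0, 0]] with rank 0, so corank 2. A Groebner basis of the Jacobian ideal J(f) in C{u,v} is {v^3, u^2 + 2*u*v + v^2}; counting standard monomials gives mu = 6. Corank 2; j^3 = (u + v)^3 is a perfect cube, so E-series; the 4-jet and mu = 6 give E_6.

E6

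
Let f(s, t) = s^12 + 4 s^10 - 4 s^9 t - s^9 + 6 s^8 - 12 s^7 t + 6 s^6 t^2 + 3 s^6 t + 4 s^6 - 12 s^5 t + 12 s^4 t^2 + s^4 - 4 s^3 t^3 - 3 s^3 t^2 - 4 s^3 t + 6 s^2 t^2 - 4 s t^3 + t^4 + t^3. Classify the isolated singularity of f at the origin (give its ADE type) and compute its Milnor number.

Type E_6, Milnor number mu = 6.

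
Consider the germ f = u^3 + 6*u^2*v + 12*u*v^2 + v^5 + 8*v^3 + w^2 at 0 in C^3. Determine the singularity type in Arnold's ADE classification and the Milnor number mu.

Type E_{8}, Milnor number mu = 8.

The Hessian of f at 0 has rank 1. Corank 2; j^3 = (u + 2*v)^3 is a perfect cube, so E-series; the 5-jet and mu = 8 give E_8.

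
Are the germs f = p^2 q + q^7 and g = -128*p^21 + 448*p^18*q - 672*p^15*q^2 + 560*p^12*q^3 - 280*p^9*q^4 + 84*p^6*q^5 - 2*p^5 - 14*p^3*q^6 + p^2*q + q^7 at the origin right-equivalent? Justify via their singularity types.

Yes.

The Hessian of f at 0 has rank 0. Corank 2; j^3 = p^2*q has shape L^2 M (L != M), so D-series; mu = 8 gives D_8. The Hessian of g at 0 has rank 0. Corank 2; j^3 = p^2*q has shape L^2 M (L != M), so D-series; mu = 8 gives D_8. Both have type D_8, hence right-equivalent.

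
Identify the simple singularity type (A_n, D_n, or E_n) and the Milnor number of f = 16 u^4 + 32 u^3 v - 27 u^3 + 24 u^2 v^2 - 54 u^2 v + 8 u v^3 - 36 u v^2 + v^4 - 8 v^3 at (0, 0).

Type E6, Milnor number mu = 6.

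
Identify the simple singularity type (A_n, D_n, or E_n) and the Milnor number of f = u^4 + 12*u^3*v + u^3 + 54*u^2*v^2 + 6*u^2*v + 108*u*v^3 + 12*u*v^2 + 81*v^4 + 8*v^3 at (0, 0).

The Hessian of f at 0 has rank 0. Corank 2; j^3 = (u + 2*v)^3 is a perfect cube, so E-series; the 4-jet and mu = 6 give E_6.

Type E_6, Milnor number mu = 6.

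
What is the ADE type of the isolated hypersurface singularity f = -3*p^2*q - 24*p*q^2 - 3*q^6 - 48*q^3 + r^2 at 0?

D_{7}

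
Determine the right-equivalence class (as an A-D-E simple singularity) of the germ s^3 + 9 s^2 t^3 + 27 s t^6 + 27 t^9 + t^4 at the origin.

E_6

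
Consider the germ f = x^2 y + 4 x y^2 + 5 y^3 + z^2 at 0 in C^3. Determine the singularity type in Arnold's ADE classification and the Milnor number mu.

Type D4, Milnor number mu = 4.

The Hessian of f at 0 has rank 1. Corank 2; j^3 = y*(x^2 + 4*x*y + 5*y^2) splits into three distinct lines over C (the quadratic factor has nonzero discriminant), so D_4.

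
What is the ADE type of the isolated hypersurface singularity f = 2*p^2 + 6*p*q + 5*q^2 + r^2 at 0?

The Hessian of f at 0 has rank 3. Corank 0: nondegenerate Morse point, so A_1.

A_{1}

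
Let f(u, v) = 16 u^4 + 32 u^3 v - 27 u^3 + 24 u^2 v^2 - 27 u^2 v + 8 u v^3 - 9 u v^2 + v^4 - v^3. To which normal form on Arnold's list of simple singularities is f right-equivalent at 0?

The Hessian of f at 0 is [[0, 0], [0, 0]] with rank 0, so corank 2. A Groebner basis of the Jacobian ideal J(f) in C{u,v} is {v^4, u*v^2 + 7*v^3/18, u^2 + 2*u*v/3 + v^2/9}; counting standard monomials gives mu = 6. Corank 2; j^3 = -(3*u + v)^3 is a perfect cube, so E-series; the 4-jet and mu = 6 give E_6.

E_{6}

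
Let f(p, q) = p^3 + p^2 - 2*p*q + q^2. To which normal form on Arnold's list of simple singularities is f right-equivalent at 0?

A_{2}

The Hessian of f at 0 has rank 1. Corank 1: A-series; mu = 2 gives A_2.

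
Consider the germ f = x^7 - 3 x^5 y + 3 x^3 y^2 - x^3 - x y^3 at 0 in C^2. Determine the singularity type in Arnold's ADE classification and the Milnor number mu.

Type E_{7}, Milnor number mu = 7.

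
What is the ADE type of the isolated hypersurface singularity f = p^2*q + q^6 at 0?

D7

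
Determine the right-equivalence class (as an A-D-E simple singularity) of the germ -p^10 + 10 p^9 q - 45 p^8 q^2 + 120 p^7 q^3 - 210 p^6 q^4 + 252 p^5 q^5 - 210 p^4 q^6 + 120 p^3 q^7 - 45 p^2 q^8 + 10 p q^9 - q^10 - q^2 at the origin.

The Hessian of f at 0 has rank 1. Corank 1: A-series; mu = 9 gives A_9.

A_9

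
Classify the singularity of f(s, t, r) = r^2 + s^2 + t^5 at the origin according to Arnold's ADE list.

A_4

The Hessian of f at 0 has rank 2. Corank 1: A-series; mu = 4 gives A_4.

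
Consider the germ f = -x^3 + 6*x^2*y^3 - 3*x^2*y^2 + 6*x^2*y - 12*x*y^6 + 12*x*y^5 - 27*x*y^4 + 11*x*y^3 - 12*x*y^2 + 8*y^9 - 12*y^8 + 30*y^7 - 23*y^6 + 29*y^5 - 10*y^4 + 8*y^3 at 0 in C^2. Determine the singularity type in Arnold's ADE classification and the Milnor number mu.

The Hessian of f at 0 has rank 0. Corank 2; j^3 = -(x - 2*y)^3 is a perfect cube, so E-series; the 4-jet and mu = 7 give E_7.

Type E_{7}, Milnor number mu = 7.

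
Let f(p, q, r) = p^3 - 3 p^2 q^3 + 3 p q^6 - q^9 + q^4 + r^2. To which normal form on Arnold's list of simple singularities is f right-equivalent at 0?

E6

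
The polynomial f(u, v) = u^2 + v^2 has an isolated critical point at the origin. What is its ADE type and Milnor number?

The Hessian of f at 0 has rank 2. Corank 0: nondegenerate Morse point, so A_1.

Type A1, Milnor number mu = 1.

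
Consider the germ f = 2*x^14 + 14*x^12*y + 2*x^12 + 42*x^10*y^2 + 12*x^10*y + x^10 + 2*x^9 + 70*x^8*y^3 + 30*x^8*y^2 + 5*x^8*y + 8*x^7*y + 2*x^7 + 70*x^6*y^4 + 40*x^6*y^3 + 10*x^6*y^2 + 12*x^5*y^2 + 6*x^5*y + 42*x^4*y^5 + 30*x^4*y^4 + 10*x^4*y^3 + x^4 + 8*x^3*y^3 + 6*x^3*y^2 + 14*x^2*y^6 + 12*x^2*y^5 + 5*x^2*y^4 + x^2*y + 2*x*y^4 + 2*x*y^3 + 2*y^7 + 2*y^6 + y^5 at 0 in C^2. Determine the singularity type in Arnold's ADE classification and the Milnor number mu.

Type D_{8}, Milnor number mu = 8.

The Hessian of f at 0 is [[0, 0], [0, 0]] with rank 0, so corank 2. A Groebner basis of the Jacobian ideal J(f) in C{x,y} is {-3*x^2/4 + x*y^3 - 5*x*y^2/2 + 7*x*y/4 + 7*y^3/4, -x^2/2 - x*y^2 + 3*x*y/2 + y^4 + 3*y^3/2, x^3 - x^2/4 - x*y^2/2 + x*y/4 + y^3/4, x^2*y + x^2 + 3*x*y^2 - 2*x*y - 2*y^3}; counting standard monomials gives mu = 8. Corank 2; j^3 = x^2*y has shape L^2 M (L != M), so D-series; mu = 8 gives D_8.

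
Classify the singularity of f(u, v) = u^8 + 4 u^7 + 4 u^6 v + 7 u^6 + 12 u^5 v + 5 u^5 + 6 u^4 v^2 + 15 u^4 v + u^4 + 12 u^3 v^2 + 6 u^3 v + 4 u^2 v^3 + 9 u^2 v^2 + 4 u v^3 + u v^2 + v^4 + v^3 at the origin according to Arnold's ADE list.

D_{5}

The Hessian of f at 0 has rank 0. Corank 2; j^3 = v^2*(u + v) has shape L^2 M (L != M), so D-series; mu = 5 gives D_5.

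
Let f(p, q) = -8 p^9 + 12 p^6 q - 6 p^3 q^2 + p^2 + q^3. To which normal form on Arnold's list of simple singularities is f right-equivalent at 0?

The Hessian of f at 0 is [[2, 0], [0, 0]] with rank 1, so corank 1. A Groebner basis of the Jacobian ideal J(f) in C{p,q} is {q^2, p}; counting standard monomials gives mu = 2. Corank 1: A-series; mu = 2 gives A_2.

A_{2}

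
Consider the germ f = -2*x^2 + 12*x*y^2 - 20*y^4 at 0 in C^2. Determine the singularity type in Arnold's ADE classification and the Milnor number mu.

The Hessian of f at 0 is [[-4, 0], [0, 0]] with rank 1, so corank 1. A Groebner basis of the Jacobian ideal J(f) in C{x,y} is {x^2, x*y, -x/3 + y^2}; counting standard monomials gives mu = 3. Corank 1: A-series; mu = 3 gives A_3.

Type A_3, Milnor number mu = 3.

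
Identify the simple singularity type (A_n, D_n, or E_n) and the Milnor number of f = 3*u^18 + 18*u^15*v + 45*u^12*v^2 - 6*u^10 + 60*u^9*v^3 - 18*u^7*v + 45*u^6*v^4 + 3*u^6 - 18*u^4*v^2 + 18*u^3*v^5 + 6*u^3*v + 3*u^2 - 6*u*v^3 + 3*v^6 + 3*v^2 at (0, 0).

Type A_{1}, Milnor number mu = 1.

The Hessian of f at 0 has rank 2. Corank 0: nondegenerate Morse point, so A_1.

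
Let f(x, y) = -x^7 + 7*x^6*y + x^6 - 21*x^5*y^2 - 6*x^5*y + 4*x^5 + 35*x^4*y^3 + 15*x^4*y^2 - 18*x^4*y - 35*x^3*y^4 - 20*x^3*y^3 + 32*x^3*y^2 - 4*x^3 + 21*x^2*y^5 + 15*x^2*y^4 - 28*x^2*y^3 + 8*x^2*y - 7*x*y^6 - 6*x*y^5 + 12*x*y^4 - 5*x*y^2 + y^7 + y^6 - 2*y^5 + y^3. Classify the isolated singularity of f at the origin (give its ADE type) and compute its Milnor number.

Type D7, Milnor number mu = 7.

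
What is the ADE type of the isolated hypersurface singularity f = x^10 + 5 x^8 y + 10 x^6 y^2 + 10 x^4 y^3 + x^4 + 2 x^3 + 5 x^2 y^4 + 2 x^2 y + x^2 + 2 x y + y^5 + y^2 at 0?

The Hessian of f at 0 has rank 1. Corank 1: A-series; mu = 4 gives A_4.

A4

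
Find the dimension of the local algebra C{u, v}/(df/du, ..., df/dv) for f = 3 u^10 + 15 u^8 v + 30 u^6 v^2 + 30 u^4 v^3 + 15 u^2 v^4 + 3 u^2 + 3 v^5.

The Hessian of f at 0 has rank 1. Corank 1: A-series; mu = 4 gives A_4.

4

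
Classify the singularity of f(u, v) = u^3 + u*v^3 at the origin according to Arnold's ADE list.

E_7

The Hessian of f at 0 has rank 0. Corank 2; j^3 = u^3 is a perfect cube, so E-series; the 4-jet and mu = 7 give E_7.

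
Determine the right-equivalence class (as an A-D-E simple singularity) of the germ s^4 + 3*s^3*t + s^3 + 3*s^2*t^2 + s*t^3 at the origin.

The Hessian of f at 0 has rank 0. Corank 2; j^3 = s^3 is a perfect cube, so E-series; the 4-jet and mu = 7 give E_7.

E_{7}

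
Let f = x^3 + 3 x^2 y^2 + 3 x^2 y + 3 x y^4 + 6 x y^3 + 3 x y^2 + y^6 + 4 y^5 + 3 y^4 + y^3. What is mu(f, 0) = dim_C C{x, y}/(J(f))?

The Hessian of f at 0 has rank 0. Corank 2; j^3 = (x + y)^3 is a perfect cube, so E-series; the 5-jet and mu = 8 give E_8.

8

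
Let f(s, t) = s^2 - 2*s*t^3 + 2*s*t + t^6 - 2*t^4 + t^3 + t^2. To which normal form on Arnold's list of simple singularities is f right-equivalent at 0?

A2

The Hessian of f at 0 has rank 1. Corank 1: A-series; mu = 2 gives A_2.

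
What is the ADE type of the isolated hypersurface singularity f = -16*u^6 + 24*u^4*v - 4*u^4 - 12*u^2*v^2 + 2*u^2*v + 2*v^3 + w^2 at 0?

D_{4}

The Hessian of f at 0 has rank 1. Corank 2; j^3 = 2*v*(u^2 + v^2) splits into three distinct lines over C (the quadratic factor has nonzero discriminant), so D_4.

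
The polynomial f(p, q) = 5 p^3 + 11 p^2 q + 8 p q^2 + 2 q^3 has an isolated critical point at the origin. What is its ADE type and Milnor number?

Type D_4, Milnor number mu = 4.

The Hessian of f at 0 has rank 0. Corank 2; j^3 = (p + q)*(5*p^2 + 6*p*q + 2*q^2) splits into three distinct lines over C (the quadratic factor has nonzero discriminant), so D_4.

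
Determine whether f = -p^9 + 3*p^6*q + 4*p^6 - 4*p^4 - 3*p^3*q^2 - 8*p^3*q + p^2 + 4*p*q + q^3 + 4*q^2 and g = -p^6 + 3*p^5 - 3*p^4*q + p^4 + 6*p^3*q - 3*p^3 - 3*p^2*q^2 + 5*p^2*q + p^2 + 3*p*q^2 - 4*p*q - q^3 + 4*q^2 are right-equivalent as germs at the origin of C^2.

Yes.

The Hessian of f at 0 is [[2, 4], [4, 8]] with rank 1, so corank 1. A Groebner basis of the Jacobian ideal J(f) in C{p,q} is {q^2, p + 2*q}; counting standard monomials gives mu = 2. Corank 1: A-series; mu = 2 gives A_2. The Hessian of g at 0 is [[2, -4], [-4, 8]] with rank 1, so corank 1. A Groebner basis of the Jacobian ideal J(g) in C{p,q} is {q^2, p - 2*q}; counting standard monomials gives mu = 2. Corank 1: A-series; mu = 2 gives A_2. Both have type A_2, hence right-equivalent.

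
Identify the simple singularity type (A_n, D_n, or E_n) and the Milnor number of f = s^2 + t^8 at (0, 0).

Type A_{7}, Milnor number mu = 7.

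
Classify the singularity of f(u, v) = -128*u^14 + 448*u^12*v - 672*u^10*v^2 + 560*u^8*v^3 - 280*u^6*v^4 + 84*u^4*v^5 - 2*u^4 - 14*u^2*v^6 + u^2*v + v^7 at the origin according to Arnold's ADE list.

D_{8}

The Hessian of f at 0 is [[0, 0], [0, 0]] with rank 0, so corank 2. A Groebner basis of the Jacobian ideal J(f) in C{u,v} is {u^2/7 + v^6, u^3, u*v}; counting standard monomials gives mu = 8. Corank 2; j^3 = u^2*v has shape L^2 M (L != M), so D-series; mu = 8 gives D_8.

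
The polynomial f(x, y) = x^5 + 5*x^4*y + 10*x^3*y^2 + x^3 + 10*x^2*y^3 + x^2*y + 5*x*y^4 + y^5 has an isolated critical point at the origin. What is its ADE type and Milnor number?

Type D6, Milnor number mu = 6.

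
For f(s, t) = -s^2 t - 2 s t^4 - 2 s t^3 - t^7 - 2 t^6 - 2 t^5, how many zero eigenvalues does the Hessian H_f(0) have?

2

The Hessian at 0 is [[0, 0], [0, 0]] of rank 0; hence corank 2.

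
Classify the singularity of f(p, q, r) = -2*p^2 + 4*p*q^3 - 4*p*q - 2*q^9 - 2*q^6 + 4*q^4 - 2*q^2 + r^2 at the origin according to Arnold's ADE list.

A_8

The Hessian of f at 0 is [[-4, -4, 0], [-4, -4, 0], [0, 0, 2]] with rank 2, so corank 1. A Groebner basis of the Jacobian ideal J(f) in C{p,q,r} is {p^2*q^2 + 2*p^2 + 3*p*q + q^2, p^3 + 3*p^2*q + 3*p*q^2 + p + q, -p + q^3 - q, r}; counting standard monomials gives mu = 8. Corank 1: A-series; mu = 8 gives A_8.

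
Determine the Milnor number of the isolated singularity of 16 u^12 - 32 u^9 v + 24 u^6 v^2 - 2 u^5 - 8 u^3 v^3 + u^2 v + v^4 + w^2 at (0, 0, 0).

5

The Hessian of f at 0 is [[0, 0, 0], [0, 0, 0], [0, 0, 2]] with rank 1, so corank 2. A Groebner basis of the Jacobian ideal J(f) in C{u,v,w} is {u^3, u^2/4 + v^3, u*v, w}; counting standard monomials gives mu = 5. Corank 2; j^3 = u^2*v has shape L^2 M (L != M), so D-series; mu = 5 gives D_5.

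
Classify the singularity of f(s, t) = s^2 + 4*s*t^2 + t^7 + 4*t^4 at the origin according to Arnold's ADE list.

A_{6}

The Hessian of f at 0 has rank 1. Corank 1: A-series; mu = 6 gives A_6.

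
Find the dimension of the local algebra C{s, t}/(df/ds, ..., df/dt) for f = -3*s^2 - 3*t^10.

9

The Hessian of f at 0 is [[-6, 0], [0, 0]] with rank 1, so corank 1. A Groebner basis of the Jacobian ideal J(f) in C{s,t} is {t^9, s}; counting standard monomials gives mu = 9. Corank 1: A-series; mu = 9 gives A_9.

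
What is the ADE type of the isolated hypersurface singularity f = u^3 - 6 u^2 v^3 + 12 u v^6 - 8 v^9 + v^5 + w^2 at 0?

The Hessian of f at 0 is [[0, 0, 0], [0, 0, 0], [0, 0, 2]] with rank 1, so corank 2. A Groebner basis of the Jacobian ideal J(f) in C{u,v,w} is {-u^2/4 + u*v^3, v^4, u^3, u^2*v, w}; counting standard monomials gives mu = 8. Corank 2; j^3 = u^3 is a perfect cube, so E-series; the 5-jet and mu = 8 give E_8.

E8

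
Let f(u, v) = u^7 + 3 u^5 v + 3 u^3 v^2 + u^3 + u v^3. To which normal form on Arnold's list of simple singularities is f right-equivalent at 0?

E_{7}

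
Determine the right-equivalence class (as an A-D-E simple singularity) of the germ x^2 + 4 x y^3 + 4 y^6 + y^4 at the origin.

The Hessian of f at 0 has rank 1. Corank 1: A-series; mu = 3 gives A_3.

A_3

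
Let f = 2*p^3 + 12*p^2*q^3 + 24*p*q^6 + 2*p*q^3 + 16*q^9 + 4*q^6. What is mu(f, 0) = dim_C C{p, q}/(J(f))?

The Hessian of f at 0 is [[0, 0], [0, 0]] with rank 0, so corank 2. A Groebner basis of the Jacobian ideal J(f) in C{p,q} is {p^3, p*q^2, 3*p^2 + q^3}; counting standard monomials gives mu = 7. Corank 2; j^3 = 2*p^3 is a perfect cube, so E-series; the 4-jet and mu = 7 give E_7.

7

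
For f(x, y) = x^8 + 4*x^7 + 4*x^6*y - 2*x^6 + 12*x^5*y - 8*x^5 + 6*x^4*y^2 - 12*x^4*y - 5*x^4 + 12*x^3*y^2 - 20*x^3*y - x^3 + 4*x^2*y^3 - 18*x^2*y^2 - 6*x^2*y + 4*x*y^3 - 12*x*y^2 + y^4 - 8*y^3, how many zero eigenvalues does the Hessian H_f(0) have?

Hessian at 0 has rank 0.

2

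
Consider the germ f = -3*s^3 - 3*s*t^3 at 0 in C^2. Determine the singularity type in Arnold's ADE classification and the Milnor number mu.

The Hessian of f at 0 has rank 0. Corank 2; j^3 = -3*s^3 is a perfect cube, so E-series; the 4-jet and mu = 7 give E_7.

Type E_{7}, Milnor number mu = 7.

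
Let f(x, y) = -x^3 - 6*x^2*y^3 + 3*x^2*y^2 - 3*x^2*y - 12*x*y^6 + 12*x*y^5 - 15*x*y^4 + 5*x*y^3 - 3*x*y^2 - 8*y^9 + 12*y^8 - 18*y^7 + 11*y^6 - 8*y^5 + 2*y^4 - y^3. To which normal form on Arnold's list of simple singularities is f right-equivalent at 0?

E_7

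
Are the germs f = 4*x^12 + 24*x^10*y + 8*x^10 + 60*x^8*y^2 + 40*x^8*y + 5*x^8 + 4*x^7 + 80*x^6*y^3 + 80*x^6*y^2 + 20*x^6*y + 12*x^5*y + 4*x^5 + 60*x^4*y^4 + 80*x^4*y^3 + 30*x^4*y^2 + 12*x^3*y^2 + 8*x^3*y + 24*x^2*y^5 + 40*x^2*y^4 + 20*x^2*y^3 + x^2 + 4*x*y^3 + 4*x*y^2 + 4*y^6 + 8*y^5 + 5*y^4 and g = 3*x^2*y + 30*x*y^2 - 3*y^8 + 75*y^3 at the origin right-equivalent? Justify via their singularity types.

No.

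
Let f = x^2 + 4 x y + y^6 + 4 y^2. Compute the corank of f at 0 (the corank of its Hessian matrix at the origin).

The Hessian at 0 is [[2, 4], [4, 8]] of rank 1; hence corank 1.

1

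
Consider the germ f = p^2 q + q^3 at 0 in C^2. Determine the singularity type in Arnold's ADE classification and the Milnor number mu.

The Hessian of f at 0 has rank 0. Corank 2; j^3 = q*(p^2 + q^2) splits into three distinct lines over C (the quadratic factor has nonzero discriminant), so D_4.

Type D_{4}, Milnor number mu = 4.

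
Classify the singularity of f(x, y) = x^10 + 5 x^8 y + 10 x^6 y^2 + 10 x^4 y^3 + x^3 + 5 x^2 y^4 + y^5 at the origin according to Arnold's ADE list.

E8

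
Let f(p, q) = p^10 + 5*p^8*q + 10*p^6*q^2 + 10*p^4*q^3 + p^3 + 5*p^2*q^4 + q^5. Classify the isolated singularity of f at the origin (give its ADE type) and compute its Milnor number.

The Hessian of f at 0 is [[0, 0], [0, 0]] with rank 0, so corank 2. A Groebner basis of the Jacobian ideal J(f) in C{p,q} is {q^4, p^2}; counting standard monomials gives mu = 8. Corank 2; j^3 = p^3 is a perfect cube, so E-series; the 5-jet and mu = 8 give E_8.

Type E_8, Milnor number mu = 8.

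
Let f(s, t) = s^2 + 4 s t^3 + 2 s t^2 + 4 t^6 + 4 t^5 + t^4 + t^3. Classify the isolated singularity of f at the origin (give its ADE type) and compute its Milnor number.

Type A_{2}, Milnor number mu = 2.

The Hessian of f at 0 is [[2, 0], [0, 0]] with rank 1, so corank 1. A Groebner basis of the Jacobian ideal J(f) in C{s,t} is {t^2, s}; counting standard monomials gives mu = 2. Corank 1: A-series; mu = 2 gives A_2.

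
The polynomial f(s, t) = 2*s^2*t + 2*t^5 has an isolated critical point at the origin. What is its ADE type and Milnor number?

The Hessian of f at 0 has rank 0. Corank 2; j^3 = 2*s^2*t has shape L^2 M (L != M), so D-series; mu = 6 gives D_6.

Type D_6, Milnor number mu = 6.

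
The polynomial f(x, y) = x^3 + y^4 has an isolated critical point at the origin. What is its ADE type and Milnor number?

Type E6, Milnor number mu = 6.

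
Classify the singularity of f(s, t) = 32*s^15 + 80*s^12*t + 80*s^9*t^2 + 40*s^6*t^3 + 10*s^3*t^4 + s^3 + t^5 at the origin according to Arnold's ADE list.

The Hessian of f at 0 has rank 0. Corank 2; j^3 = s^3 is a perfect cube, so E-series; the 5-jet and mu = 8 give E_8.

E_8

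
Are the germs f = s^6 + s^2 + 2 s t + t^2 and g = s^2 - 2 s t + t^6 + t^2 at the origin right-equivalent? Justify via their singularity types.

Yes.

The Hessian of f at 0 has rank 1. Corank 1: A-series; mu = 5 gives A_5. The Hessian of g at 0 has rank 1. Corank 1: A-series; mu = 5 gives A_5. Both have type A_5, hence right-equivalent.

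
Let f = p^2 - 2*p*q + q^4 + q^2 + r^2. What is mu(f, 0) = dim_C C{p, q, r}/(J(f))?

The Hessian of f at 0 has rank 2. Corank 1: A-series; mu = 3 gives A_3.

3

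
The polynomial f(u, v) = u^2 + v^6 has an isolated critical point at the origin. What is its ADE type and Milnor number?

The Hessian of f at 0 has rank 1. Corank 1: A-series; mu = 5 gives A_5.

Type A_{5}, Milnor number mu = 5.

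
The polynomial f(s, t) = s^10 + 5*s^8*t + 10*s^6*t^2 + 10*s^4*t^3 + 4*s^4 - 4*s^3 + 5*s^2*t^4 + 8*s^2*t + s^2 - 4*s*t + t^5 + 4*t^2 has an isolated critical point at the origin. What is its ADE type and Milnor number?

The Hessian of f at 0 is [[2, -4], [-4, 8]] with rank 1, so corank 1. A Groebner basis of the Jacobian ideal J(f) in C{s,t} is {-s/64 + t^3 + t^2/8 + t/32, s^2 - s/2 + t, s*t - s/8 - t^2 + t/4}; counting standard monomials gives mu = 4. Corank 1: A-series; mu = 4 gives A_4.

Type A_{4}, Milnor number mu = 4.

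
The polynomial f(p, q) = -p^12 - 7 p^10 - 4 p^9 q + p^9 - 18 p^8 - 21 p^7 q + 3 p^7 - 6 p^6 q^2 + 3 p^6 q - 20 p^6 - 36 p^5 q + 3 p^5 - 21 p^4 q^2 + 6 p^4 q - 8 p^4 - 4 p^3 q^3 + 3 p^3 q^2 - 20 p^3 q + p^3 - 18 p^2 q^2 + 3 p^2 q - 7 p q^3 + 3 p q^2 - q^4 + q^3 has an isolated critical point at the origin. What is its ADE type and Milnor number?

Type E_{7}, Milnor number mu = 7.

The Hessian of f at 0 has rank 0. Corank 2; j^3 = (p + q)^3 is a perfect cube, so E-series; the 4-jet and mu = 7 give E_7.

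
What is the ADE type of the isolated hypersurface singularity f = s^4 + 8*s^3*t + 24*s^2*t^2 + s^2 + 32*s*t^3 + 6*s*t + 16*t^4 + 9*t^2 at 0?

The Hessian of f at 0 has rank 1. Corank 1: A-series; mu = 3 gives A_3.

A_3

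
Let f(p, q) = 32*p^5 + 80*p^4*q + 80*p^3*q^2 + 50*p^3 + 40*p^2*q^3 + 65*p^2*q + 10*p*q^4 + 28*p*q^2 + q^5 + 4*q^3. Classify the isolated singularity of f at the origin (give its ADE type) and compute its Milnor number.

The Hessian of f at 0 is [[0, 0], [0, 0]] with rank 0, so corank 2. A Groebner basis of the Jacobian ideal J(f) in C{p,q} is {-625*p*q/2 + q^4 - 125*q^2, p*q^2 + 2*q^3/5, p^2 + 9*p*q/10 + q^2/5}; counting standard monomials gives mu = 6. Corank 2; j^3 = (2*p + q)*(5*p + 2*q)^2 has shape L^2 M (L != M), so D-series; mu = 6 gives D_6.

Type D_{6}, Milnor number mu = 6.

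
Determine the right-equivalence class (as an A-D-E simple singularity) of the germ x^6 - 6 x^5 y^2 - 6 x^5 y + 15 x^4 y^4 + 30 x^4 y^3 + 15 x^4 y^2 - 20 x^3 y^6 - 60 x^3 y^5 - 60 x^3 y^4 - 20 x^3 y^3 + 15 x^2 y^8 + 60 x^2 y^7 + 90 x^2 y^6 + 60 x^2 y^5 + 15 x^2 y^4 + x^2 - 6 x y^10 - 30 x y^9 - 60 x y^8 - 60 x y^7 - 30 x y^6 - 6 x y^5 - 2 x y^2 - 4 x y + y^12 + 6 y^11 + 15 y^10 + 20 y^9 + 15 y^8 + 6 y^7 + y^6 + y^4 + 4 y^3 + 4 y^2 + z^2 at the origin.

The Hessian of f at 0 has rank 2. Corank 1: A-series; mu = 5 gives A_5.

A_5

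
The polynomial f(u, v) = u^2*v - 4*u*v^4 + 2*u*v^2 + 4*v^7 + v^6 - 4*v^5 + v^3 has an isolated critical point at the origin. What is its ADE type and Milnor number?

The Hessian of f at 0 has rank 0. Corank 2; j^3 = v*(u + v)^2 has shape L^2 M (L != M), so D-series; mu = 7 gives D_7.

Type D_{7}, Milnor number mu = 7.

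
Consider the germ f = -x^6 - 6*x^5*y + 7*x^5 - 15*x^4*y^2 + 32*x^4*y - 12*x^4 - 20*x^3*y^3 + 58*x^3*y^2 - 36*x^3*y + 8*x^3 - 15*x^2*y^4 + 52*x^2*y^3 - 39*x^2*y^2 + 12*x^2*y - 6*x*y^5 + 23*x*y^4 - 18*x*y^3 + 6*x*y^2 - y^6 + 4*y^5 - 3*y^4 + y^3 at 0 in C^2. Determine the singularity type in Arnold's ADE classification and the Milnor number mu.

The Hessian of f at 0 has rank 0. Corank 2; j^3 = (2*x + y)^3 is a perfect cube, so E-series; the 5-jet and mu = 8 give E_8.

Type E_{8}, Milnor number mu = 8.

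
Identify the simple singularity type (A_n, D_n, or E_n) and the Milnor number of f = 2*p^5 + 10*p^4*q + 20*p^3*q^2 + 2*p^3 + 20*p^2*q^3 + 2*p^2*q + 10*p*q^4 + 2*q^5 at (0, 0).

Type D_6, Milnor number mu = 6.

The Hessian of f at 0 is [[0, 0], [0, 0]] with rank 0, so corank 2. A Groebner basis of the Jacobian ideal J(f) in C{p,q} is {-p*q/5 + q^4, p*q^2, p^2 + p*q}; counting standard monomials gives mu = 6. Corank 2; j^3 = 2*p^2*(p + q) has shape L^2 M (L != M), so D-series; mu = 6 gives D_6.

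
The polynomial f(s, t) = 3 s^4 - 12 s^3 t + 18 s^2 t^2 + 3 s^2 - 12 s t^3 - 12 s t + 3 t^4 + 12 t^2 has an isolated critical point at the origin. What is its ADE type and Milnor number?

The Hessian of f at 0 has rank 1. Corank 1: A-series; mu = 3 gives A_3.

Type A3, Milnor number mu = 3.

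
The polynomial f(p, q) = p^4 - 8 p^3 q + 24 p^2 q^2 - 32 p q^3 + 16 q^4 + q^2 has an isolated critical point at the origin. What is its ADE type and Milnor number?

Type A_{3}, Milnor number mu = 3.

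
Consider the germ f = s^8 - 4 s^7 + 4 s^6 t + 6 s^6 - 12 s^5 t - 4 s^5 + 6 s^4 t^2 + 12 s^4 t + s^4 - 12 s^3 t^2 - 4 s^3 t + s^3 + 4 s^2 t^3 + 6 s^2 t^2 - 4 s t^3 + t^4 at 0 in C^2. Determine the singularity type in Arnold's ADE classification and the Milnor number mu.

The Hessian of f at 0 has rank 0. Corank 2; j^3 = s^3 is a perfect cube, so E-series; the 4-jet and mu = 6 give E_6.

Type E6, Milnor number mu = 6.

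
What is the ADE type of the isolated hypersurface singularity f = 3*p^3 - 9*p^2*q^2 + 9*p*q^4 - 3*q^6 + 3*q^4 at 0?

E_{6}

The Hessian of f at 0 has rank 0. Corank 2; j^3 = 3*p^3 is a perfect cube, so E-series; the 4-jet and mu = 6 give E_6.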